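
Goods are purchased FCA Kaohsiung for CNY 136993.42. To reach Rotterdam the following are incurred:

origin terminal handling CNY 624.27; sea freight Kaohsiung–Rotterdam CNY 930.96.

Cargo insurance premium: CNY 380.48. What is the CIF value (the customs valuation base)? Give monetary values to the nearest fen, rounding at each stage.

CIF value: CNY 138929.13

CIF = FCA price + pre-shipment costs + freight + insurance
CIF = 136993.42 + 624.27 + 930.96 + 380.48 = 138929.13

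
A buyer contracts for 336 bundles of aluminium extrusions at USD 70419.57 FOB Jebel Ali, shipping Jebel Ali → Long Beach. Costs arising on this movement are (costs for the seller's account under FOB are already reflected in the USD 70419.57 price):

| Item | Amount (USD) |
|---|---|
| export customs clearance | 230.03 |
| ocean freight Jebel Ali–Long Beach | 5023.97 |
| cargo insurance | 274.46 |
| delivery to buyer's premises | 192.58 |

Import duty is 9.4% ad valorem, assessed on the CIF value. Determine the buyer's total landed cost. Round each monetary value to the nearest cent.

FOB: the seller bears costs until goods are on board at the origin port; the buyer bears freight, insurance and all costs thereafter.
Already in the invoice (seller's account under FOB): export clearance — exclude.
CIF value = FOB price + freight + insurance = 70419.57 + 5023.97 + 274.46 = 75718.00
Import duty = 75718.00 × 9.4% = 7117.49
Buyer bears: freight 5023.97 + insurance 274.46 + delivery 192.58 + duty 7117.49 = 12608.50
Landed cost = invoice 70419.57 + 12608.50 = 83028.07

Total landed cost: USD 83028.07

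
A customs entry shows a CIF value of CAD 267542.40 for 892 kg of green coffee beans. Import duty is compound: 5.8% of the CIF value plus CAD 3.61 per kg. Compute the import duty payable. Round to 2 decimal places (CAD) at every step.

Import duty: CAD 18737.58

Ad valorem component: 267542.40 × 5.8% = 15517.46
Specific component: 892 × 3.61 = 3220.12
Import duty = 15517.46 + 3220.12 = 18737.58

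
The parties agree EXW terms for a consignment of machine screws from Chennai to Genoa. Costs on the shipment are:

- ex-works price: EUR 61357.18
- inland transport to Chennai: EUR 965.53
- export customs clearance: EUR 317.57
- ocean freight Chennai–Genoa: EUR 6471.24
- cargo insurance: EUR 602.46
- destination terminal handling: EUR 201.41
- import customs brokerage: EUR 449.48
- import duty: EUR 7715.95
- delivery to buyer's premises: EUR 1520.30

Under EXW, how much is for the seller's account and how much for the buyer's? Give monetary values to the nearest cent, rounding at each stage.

Seller: EUR 61357.18; buyer: EUR 18243.94

EXW: the seller makes goods available at their premises; the buyer bears all onward costs.
Seller's account: goods 61357.18 = 61357.18
Buyer's account: inland to port 965.53 + export clearance 317.57 + freight 6471.24 + insurance 602.46 + destination terminal 201.41 + brokerage 449.48 + duty 7715.95 + delivery 1520.30 = 18243.94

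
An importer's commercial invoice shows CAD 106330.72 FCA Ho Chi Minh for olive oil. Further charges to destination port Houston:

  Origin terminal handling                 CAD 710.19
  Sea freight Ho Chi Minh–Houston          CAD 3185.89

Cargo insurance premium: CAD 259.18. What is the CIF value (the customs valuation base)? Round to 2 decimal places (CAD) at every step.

CIF value: CAD 110485.98

CIF = FCA price + pre-shipment costs + freight + insurance
CIF = 106330.72 + 710.19 + 3185.89 + 259.18 = 110485.98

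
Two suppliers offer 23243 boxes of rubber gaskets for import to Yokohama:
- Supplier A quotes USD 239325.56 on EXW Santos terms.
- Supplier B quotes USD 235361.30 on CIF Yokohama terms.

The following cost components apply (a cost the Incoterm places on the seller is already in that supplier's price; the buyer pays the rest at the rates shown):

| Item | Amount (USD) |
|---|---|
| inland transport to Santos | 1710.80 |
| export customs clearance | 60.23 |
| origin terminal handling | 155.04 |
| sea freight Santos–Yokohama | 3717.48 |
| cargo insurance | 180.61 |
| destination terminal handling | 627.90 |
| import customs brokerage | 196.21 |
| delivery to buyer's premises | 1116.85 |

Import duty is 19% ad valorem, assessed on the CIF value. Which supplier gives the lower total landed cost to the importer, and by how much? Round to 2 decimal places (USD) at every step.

Supplier A (EXW):
CIF value = EXW price + inland to port + export clearance + origin terminal + freight + insurance = 239325.56 + 1710.80 + 60.23 + 155.04 + 3717.48 + 180.61 = 245149.72
Import duty = 245149.72 × 19% = 46578.45
Buyer bears (A): 1710.80 + 60.23 + 155.04 + 3717.48 + 180.61 + 627.90 + 196.21 + 1116.85 = 7765.12
Landed cost (A) = invoice 239325.56 + 7765.12 + duty 46578.45 = 293669.13
Supplier B (CIF):
The CIF price already equals the CIF value: 235361.30
Import duty = 235361.30 × 19% = 44718.65
Buyer bears (B): 627.90 + 196.21 + 1116.85 = 1940.96
Landed cost (B) = invoice 235361.30 + 1940.96 + duty 44718.65 = 282020.91
Difference = |293669.13 − 282020.91| = 11648.22

Supplier B is cheaper by USD 11648.22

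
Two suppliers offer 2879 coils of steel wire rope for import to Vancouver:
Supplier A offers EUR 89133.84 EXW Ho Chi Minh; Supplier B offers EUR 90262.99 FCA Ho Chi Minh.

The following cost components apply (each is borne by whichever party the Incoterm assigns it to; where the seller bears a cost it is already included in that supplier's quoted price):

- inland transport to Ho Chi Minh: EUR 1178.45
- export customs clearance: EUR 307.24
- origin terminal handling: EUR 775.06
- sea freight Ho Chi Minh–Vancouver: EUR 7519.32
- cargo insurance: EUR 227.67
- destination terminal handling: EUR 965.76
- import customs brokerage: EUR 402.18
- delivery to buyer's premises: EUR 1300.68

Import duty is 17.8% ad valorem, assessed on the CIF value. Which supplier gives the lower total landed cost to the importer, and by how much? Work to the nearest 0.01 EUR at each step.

Supplier B is cheaper by EUR 420.00

Supplier A (EXW):
CIF value = EXW price + inland to port + export clearance + origin terminal + freight + insurance = 89133.84 + 1178.45 + 307.24 + 775.06 + 7519.32 + 227.67 = 99141.58
Import duty = 99141.58 × 17.8% = 17647.20
Buyer bears (A): 1178.45 + 307.24 + 775.06 + 7519.32 + 227.67 + 965.76 + 402.18 + 1300.68 = 12676.36
Landed cost (A) = invoice 89133.84 + 12676.36 + duty 17647.20 = 119457.40
Supplier B (FCA):
CIF value = FCA price + origin terminal + freight + insurance = 90262.99 + 775.06 + 7519.32 + 227.67 = 98785.04
Import duty = 98785.04 × 17.8% = 17583.74
Buyer bears (B): 775.06 + 7519.32 + 227.67 + 965.76 + 402.18 + 1300.68 = 11190.67
Landed cost (B) = invoice 90262.99 + 11190.67 + duty 17583.74 = 119037.40
Difference = |119457.40 − 119037.40| = 420.00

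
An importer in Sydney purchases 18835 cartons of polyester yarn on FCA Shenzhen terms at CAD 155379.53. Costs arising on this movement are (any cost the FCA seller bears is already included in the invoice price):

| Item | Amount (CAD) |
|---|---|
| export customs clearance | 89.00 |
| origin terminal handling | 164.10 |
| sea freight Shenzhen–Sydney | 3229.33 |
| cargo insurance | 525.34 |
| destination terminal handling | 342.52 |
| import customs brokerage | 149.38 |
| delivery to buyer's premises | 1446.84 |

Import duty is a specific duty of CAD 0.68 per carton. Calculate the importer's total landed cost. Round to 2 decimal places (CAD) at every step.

Total landed cost: CAD 174044.84

FCA: the seller delivers export-cleared goods to the carrier; the buyer bears costs from that point.
Already in the invoice (seller's account under FCA): export clearance — exclude.
CIF value = FCA price + origin terminal + freight + insurance = 155379.53 + 164.10 + 3229.33 + 525.34 = 159298.30
Import duty = 18835 × 0.68 = 12807.80
Buyer bears: origin terminal 164.10 + freight 3229.33 + insurance 525.34 + destination terminal 342.52 + brokerage 149.38 + delivery 1446.84 + duty 12807.80 = 18665.31
Landed cost = invoice 155379.53 + 18665.31 = 174044.84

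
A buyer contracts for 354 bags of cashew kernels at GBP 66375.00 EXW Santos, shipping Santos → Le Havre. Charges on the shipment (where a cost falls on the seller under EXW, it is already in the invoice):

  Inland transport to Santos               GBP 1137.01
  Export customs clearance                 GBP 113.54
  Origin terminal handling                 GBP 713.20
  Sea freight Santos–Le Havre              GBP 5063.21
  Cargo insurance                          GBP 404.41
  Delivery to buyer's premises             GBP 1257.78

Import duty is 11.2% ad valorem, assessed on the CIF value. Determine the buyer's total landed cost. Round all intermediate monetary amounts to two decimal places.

Total landed cost: GBP 83330.46

EXW: the seller makes goods available at their premises; the buyer bears all onward costs.
CIF value = EXW price + inland to port + export clearance + origin terminal + freight + insurance = 66375.00 + 1137.01 + 113.54 + 713.20 + 5063.21 + 404.41 = 73806.37
Import duty = 73806.37 × 11.2% = 8266.31
Buyer bears: inland to port 1137.01 + export clearance 113.54 + origin terminal 713.20 + freight 5063.21 + insurance 404.41 + delivery 1257.78 + duty 8266.31 = 16955.46
Landed cost = invoice 66375.00 + 16955.46 = 83330.46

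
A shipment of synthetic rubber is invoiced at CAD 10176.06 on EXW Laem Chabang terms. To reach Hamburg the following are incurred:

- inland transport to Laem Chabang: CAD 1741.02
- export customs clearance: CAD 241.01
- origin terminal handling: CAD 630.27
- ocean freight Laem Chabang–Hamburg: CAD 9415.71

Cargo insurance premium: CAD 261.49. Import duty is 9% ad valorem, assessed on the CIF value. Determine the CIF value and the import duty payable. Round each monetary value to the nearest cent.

CIF value: CAD 22465.56; import duty: CAD 2021.90

CIF = EXW price + pre-shipment costs + freight + insurance
CIF = 10176.06 + 1741.02 + 241.01 + 630.27 + 9415.71 + 261.49 = 22465.56
Import duty = 22465.56 × 9% = 2021.90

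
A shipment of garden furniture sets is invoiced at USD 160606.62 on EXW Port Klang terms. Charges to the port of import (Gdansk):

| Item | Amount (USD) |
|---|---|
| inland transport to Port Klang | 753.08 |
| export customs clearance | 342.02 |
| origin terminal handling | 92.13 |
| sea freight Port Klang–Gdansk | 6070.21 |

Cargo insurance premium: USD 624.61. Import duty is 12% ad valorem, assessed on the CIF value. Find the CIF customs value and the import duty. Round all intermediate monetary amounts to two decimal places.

CIF = EXW price + pre-shipment costs + freight + insurance
CIF = 160606.62 + 753.08 + 342.02 + 92.13 + 6070.21 + 624.61 = 168488.67
Import duty = 168488.67 × 12% = 20218.64

CIF value: USD 168488.67; import duty: USD 20218.64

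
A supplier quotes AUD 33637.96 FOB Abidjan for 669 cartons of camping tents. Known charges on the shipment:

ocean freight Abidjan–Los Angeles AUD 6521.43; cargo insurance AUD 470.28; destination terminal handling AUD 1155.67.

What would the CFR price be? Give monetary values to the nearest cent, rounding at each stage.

Not relevant to the conversion: destination terminal, insurance — on the buyer under both terms; not part of either seller's price.
From FOB to CFR, the seller additionally bears: freight.
CFR price = 33637.96 + 6521.43 = 40159.39

CFR price: AUD 40159.39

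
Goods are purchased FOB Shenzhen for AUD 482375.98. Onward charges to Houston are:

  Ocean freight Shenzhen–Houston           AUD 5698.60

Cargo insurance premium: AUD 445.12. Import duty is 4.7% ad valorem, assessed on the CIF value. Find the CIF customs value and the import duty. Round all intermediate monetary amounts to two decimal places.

CIF value: AUD 488519.70; import duty: AUD 22960.43

CIF = FOB price + freight + insurance
CIF = 482375.98 + 5698.60 + 445.12 = 488519.70
Import duty = 488519.70 × 4.7% = 22960.43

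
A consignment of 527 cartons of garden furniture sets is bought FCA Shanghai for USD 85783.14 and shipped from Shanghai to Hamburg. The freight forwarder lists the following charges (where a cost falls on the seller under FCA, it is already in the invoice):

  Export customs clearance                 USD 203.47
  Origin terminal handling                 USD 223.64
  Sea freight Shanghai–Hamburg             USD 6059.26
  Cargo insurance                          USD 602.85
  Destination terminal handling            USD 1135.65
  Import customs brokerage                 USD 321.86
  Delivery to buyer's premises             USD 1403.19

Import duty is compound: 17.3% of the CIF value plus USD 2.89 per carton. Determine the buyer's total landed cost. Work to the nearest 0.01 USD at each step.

Total landed cost: USD 113084.34

FCA: the seller delivers export-cleared goods to the carrier; the buyer bears costs from that point.
Already in the invoice (seller's account under FCA): export clearance — exclude.
CIF value = FCA price + origin terminal + freight + insurance = 85783.14 + 223.64 + 6059.26 + 602.85 = 92668.89
Ad valorem component: 92668.89 × 17.3% = 16031.72
Specific component: 527 × 2.89 = 1523.03
Import duty = 16031.72 + 1523.03 = 17554.75
Buyer bears: origin terminal 223.64 + freight 6059.26 + insurance 602.85 + destination terminal 1135.65 + brokerage 321.86 + delivery 1403.19 + duty 17554.75 = 27301.20
Landed cost = invoice 85783.14 + 27301.20 = 113084.34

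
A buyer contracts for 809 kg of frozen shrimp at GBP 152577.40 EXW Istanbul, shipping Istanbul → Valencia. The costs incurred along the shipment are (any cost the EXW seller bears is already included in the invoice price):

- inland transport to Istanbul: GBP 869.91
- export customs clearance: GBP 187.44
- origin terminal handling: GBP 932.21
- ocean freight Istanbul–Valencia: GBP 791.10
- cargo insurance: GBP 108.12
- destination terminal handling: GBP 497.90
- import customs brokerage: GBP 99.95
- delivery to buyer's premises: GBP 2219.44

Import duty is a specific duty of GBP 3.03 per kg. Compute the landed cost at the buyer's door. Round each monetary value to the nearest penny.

Total landed cost: GBP 160734.74

EXW: the seller makes goods available at their premises; the buyer bears all onward costs.
CIF value = EXW price + inland to port + export clearance + origin terminal + freight + insurance = 152577.40 + 869.91 + 187.44 + 932.21 + 791.10 + 108.12 = 155466.18
Import duty = 809 × 3.03 = 2451.27
Buyer bears: inland to port 869.91 + export clearance 187.44 + origin terminal 932.21 + freight 791.10 + insurance 108.12 + destination terminal 497.90 + brokerage 99.95 + delivery 2219.44 + duty 2451.27 = 8157.34
Landed cost = invoice 152577.40 + 8157.34 = 160734.74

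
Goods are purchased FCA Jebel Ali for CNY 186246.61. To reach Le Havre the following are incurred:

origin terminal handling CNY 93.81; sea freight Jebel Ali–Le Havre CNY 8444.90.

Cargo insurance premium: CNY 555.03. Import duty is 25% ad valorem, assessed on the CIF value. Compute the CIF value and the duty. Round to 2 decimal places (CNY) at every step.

CIF value: CNY 195340.35; import duty: CNY 48835.09

CIF = FCA price + pre-shipment costs + freight + insurance
CIF = 186246.61 + 93.81 + 8444.90 + 555.03 = 195340.35
Import duty = 195340.35 × 25% = 48835.09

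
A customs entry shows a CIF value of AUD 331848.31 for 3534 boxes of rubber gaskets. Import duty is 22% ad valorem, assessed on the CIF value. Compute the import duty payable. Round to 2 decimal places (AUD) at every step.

Import duty: AUD 73006.63

Import duty = 331848.31 × 22% = 73006.63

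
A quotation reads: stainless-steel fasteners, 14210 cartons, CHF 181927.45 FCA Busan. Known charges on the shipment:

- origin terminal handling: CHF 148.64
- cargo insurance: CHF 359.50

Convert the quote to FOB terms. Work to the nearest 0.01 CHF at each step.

FOB price: CHF 182076.09

Not relevant to the conversion: insurance — on the buyer under both terms; not part of either seller's price.
From FCA to FOB, the seller additionally bears: origin terminal.
FOB price = 181927.45 + 148.64 = 182076.09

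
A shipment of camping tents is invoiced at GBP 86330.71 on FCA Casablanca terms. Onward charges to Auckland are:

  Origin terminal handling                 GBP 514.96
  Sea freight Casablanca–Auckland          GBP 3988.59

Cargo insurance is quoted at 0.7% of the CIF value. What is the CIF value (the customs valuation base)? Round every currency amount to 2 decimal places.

CIF value: GBP 91474.58

Let C be the CIF value. C = FCA price + pre-shipment costs + freight + 0.7% × C
C − 0.7% × C = 86330.71 + 514.96 + 3988.59
0.993 × C = 90834.26
C = 90834.26 / 0.993 = 91474.58
Insurance premium = 0.7% × 91474.58 = 640.32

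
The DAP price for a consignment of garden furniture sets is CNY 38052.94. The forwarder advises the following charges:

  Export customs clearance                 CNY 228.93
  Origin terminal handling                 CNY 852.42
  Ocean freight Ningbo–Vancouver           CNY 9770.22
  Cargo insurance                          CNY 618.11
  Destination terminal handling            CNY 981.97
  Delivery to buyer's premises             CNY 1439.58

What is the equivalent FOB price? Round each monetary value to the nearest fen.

Not relevant to the conversion: origin terminal, export clearance — on the seller under both DAP and FOB; already in the DAP price and stays in the FOB price.
From DAP to FOB, the seller no longer bears: freight, insurance, destination terminal, delivery.
FOB price = 38052.94 − 9770.22 − 618.11 − 981.97 − 1439.58 = 25243.06

FOB price: CNY 25243.06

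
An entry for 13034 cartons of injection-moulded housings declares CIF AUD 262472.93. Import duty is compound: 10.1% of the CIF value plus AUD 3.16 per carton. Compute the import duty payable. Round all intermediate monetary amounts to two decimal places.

Import duty: AUD 67697.21

Ad valorem component: 262472.93 × 10.1% = 26509.77
Specific component: 13034 × 3.16 = 41187.44
Import duty = 26509.77 + 41187.44 = 67697.21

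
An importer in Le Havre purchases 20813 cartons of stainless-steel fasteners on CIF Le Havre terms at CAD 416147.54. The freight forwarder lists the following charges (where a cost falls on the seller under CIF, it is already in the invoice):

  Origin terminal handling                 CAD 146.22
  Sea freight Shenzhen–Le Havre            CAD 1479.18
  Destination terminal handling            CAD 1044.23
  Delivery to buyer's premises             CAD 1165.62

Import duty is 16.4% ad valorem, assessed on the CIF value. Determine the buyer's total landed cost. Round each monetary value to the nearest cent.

CIF: the seller pays costs through ocean freight and marine insurance to the destination port.
Already in the invoice (seller's account under CIF): origin terminal, freight — exclude.
The CIF price already equals the CIF value: 416147.54
Import duty = 416147.54 × 16.4% = 68248.20
Buyer bears: destination terminal 1044.23 + delivery 1165.62 + duty 68248.20 = 70458.05
Landed cost = invoice 416147.54 + 70458.05 = 486605.59

Total landed cost: CAD 486605.59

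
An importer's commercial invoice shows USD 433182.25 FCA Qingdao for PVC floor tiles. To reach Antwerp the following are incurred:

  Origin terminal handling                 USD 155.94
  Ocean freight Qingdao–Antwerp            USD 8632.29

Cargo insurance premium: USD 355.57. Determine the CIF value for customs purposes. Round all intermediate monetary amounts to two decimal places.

CIF value: USD 442326.05

CIF = FCA price + pre-shipment costs + freight + insurance
CIF = 433182.25 + 155.94 + 8632.29 + 355.57 = 442326.05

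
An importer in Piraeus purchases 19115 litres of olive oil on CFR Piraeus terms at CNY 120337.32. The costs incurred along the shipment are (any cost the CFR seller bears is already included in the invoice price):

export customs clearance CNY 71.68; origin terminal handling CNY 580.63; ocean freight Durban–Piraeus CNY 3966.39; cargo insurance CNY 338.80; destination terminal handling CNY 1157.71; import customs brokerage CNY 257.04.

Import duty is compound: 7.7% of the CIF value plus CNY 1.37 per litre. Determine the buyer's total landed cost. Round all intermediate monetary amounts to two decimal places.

Total landed cost: CNY 157570.48

CFR: the seller pays costs through ocean freight to the destination port, but not insurance.
Already in the invoice (seller's account under CFR): export clearance, origin terminal, freight — exclude.
CIF value = CFR price + insurance = 120337.32 + 338.80 = 120676.12
Ad valorem component: 120676.12 × 7.7% = 9292.06
Specific component: 19115 × 1.37 = 26187.55
Import duty = 9292.06 + 26187.55 = 35479.61
Buyer bears: insurance 338.80 + destination terminal 1157.71 + brokerage 257.04 + duty 35479.61 = 37233.16
Landed cost = invoice 120337.32 + 37233.16 = 157570.48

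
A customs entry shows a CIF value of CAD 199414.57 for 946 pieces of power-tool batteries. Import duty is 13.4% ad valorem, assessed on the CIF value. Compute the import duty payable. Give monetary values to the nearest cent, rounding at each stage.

Import duty = 199414.57 × 13.4% = 26721.55

Import duty: CAD 26721.55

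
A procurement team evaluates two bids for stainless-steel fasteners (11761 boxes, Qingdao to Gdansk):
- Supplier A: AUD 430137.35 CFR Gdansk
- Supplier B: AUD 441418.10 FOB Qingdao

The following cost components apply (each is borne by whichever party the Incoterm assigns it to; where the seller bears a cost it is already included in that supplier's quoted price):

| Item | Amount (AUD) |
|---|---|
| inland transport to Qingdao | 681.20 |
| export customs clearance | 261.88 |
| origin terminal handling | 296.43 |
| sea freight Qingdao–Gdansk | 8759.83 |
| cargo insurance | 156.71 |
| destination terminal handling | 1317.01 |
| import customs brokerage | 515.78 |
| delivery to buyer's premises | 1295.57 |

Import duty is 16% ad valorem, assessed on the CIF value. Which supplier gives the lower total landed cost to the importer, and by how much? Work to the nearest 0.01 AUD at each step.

Supplier A (CFR):
CIF value = CFR price + insurance = 430137.35 + 156.71 = 430294.06
Import duty = 430294.06 × 16% = 68847.05
Buyer bears (A): 156.71 + 1317.01 + 515.78 + 1295.57 = 3285.07
Landed cost (A) = invoice 430137.35 + 3285.07 + duty 68847.05 = 502269.47
Supplier B (FOB):
CIF value = FOB price + freight + insurance = 441418.10 + 8759.83 + 156.71 = 450334.64
Import duty = 450334.64 × 16% = 72053.54
Buyer bears (B): 8759.83 + 156.71 + 1317.01 + 515.78 + 1295.57 = 12044.90
Landed cost (B) = invoice 441418.10 + 12044.90 + duty 72053.54 = 525516.54
Difference = |502269.47 − 525516.54| = 23247.07

Supplier A is cheaper by AUD 23247.07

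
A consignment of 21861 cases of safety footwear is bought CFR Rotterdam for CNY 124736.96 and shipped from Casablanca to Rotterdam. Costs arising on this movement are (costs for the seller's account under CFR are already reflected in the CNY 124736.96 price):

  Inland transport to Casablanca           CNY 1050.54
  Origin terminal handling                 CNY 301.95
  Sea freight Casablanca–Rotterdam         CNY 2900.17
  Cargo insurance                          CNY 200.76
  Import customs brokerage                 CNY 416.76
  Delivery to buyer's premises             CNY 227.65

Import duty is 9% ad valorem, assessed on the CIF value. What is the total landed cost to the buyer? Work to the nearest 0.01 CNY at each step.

Total landed cost: CNY 136826.52

CFR: the seller pays costs through ocean freight to the destination port, but not insurance.
Already in the invoice (seller's account under CFR): inland to port, origin terminal, freight — exclude.
CIF value = CFR price + insurance = 124736.96 + 200.76 = 124937.72
Import duty = 124937.72 × 9% = 11244.39
Buyer bears: insurance 200.76 + brokerage 416.76 + delivery 227.65 + duty 11244.39 = 12089.56
Landed cost = invoice 124736.96 + 12089.56 = 136826.52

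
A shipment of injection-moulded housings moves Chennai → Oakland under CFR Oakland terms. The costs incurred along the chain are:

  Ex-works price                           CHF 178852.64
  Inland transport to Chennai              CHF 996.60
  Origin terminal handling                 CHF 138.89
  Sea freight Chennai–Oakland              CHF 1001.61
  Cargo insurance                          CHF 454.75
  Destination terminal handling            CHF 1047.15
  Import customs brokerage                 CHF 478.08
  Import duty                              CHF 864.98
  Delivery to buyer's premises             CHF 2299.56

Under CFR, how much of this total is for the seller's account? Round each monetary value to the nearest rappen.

Seller's account: CHF 180989.74

CFR: the seller pays costs through ocean freight to the destination port, but not insurance.
Seller's account: goods 178852.64 + inland to port 996.60 + origin terminal 138.89 + freight 1001.61 = 180989.74
Buyer's account: insurance 454.75 + destination terminal 1047.15 + brokerage 478.08 + duty 864.98 + delivery 2299.56 = 5144.52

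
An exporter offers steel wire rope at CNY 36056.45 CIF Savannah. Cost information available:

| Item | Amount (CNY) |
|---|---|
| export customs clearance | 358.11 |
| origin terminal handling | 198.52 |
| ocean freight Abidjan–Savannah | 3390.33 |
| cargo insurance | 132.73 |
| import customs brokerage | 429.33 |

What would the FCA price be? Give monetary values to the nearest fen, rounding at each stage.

Not relevant to the conversion: export clearance — on the seller under both CIF and FCA; already in the CIF price and stays in the FCA price. brokerage — on the buyer under both terms; not part of either seller's price.
From CIF to FCA, the seller no longer bears: origin terminal, freight, insurance.
FCA price = 36056.45 − 198.52 − 3390.33 − 132.73 = 32334.87

FCA price: CNY 32334.87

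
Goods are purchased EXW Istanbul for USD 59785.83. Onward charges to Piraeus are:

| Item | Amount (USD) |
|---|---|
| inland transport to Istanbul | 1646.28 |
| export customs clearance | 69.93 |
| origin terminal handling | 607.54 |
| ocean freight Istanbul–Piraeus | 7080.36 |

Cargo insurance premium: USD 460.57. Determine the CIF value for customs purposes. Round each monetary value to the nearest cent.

CIF value: USD 69650.51

CIF = EXW price + pre-shipment costs + freight + insurance
CIF = 59785.83 + 1646.28 + 69.93 + 607.54 + 7080.36 + 460.57 = 69650.51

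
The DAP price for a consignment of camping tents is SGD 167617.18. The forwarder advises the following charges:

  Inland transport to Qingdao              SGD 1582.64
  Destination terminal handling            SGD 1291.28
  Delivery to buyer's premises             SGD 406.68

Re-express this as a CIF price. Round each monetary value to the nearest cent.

Not relevant to the conversion: inland to port — on the seller under both DAP and CIF; already in the DAP price and stays in the CIF price.
From DAP to CIF, the seller no longer bears: destination terminal, delivery.
CIF price = 167617.18 − 1291.28 − 406.68 = 165919.22

CIF price: SGD 165919.22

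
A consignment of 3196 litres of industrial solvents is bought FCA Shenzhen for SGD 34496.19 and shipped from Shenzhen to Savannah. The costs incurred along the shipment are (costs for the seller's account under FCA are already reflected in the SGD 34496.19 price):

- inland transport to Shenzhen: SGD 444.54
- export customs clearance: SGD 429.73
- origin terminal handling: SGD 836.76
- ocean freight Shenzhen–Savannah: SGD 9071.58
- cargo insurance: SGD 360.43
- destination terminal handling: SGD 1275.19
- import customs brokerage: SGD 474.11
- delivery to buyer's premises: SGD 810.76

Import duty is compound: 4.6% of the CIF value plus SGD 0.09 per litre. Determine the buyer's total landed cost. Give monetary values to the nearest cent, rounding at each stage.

FCA: the seller delivers export-cleared goods to the carrier; the buyer bears costs from that point.
Already in the invoice (seller's account under FCA): inland to port, export clearance — exclude.
CIF value = FCA price + origin terminal + freight + insurance = 34496.19 + 836.76 + 9071.58 + 360.43 = 44764.96
Ad valorem component: 44764.96 × 4.6% = 2059.19
Specific component: 3196 × 0.09 = 287.64
Import duty = 2059.19 + 287.64 = 2346.83
Buyer bears: origin terminal 836.76 + freight 9071.58 + insurance 360.43 + destination terminal 1275.19 + brokerage 474.11 + delivery 810.76 + duty 2346.83 = 15175.66
Landed cost = invoice 34496.19 + 15175.66 = 49671.85

Total landed cost: SGD 49671.85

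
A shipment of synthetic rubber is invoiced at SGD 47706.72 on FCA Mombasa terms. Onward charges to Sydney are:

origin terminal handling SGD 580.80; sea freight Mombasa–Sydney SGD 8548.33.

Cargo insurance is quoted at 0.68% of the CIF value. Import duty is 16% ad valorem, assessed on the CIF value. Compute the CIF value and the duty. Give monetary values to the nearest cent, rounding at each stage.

Let C be the CIF value. C = FCA price + pre-shipment costs + freight + 0.68% × C
C − 0.68% × C = 47706.72 + 580.80 + 8548.33
0.9932 × C = 56835.85
C = 56835.85 / 0.9932 = 57224.98
Insurance premium = 0.68% × 57224.98 = 389.13
Import duty = 57224.98 × 16% = 9156.00

CIF value: SGD 57224.98; import duty: SGD 9156.00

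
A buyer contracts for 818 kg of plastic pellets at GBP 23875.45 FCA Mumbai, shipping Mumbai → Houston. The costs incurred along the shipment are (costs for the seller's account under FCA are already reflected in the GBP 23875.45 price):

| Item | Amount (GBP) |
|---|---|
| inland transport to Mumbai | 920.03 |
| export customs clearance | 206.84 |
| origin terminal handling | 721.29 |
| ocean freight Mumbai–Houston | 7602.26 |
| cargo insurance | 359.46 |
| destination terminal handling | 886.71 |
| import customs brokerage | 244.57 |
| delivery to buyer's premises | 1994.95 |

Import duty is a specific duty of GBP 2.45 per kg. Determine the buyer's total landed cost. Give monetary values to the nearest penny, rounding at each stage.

FCA: the seller delivers export-cleared goods to the carrier; the buyer bears costs from that point.
Already in the invoice (seller's account under FCA): inland to port, export clearance — exclude.
CIF value = FCA price + origin terminal + freight + insurance = 23875.45 + 721.29 + 7602.26 + 359.46 = 32558.46
Import duty = 818 × 2.45 = 2004.10
Buyer bears: origin terminal 721.29 + freight 7602.26 + insurance 359.46 + destination terminal 886.71 + brokerage 244.57 + delivery 1994.95 + duty 2004.10 = 13813.34
Landed cost = invoice 23875.45 + 13813.34 = 37688.79

Total landed cost: GBP 37688.79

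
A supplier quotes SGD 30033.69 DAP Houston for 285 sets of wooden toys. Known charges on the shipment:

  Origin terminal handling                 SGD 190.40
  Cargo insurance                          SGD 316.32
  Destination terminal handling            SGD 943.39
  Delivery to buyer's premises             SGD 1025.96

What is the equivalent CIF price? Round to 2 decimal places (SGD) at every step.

Not relevant to the conversion: insurance, origin terminal — on the seller under both DAP and CIF; already in the DAP price and stays in the CIF price.
From DAP to CIF, the seller no longer bears: destination terminal, delivery.
CIF price = 30033.69 − 943.39 − 1025.96 = 28064.34

CIF price: SGD 28064.34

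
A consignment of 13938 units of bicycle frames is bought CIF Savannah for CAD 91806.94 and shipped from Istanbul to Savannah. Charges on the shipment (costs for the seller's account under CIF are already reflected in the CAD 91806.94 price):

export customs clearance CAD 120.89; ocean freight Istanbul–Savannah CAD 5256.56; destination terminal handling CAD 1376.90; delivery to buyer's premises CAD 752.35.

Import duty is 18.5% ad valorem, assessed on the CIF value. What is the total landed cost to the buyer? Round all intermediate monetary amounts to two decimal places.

Total landed cost: CAD 110920.47

CIF: the seller pays costs through ocean freight and marine insurance to the destination port.
Already in the invoice (seller's account under CIF): export clearance, freight — exclude.
The CIF price already equals the CIF value: 91806.94
Import duty = 91806.94 × 18.5% = 16984.28
Buyer bears: destination terminal 1376.90 + delivery 752.35 + duty 16984.28 = 19113.53
Landed cost = invoice 91806.94 + 19113.53 = 110920.47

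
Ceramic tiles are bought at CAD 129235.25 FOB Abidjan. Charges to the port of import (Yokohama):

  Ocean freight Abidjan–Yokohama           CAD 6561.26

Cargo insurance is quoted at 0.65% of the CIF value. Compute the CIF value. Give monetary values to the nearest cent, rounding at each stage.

CIF value: CAD 136684.96

Let C be the CIF value. C = FOB price + freight + 0.65% × C
C − 0.65% × C = 129235.25 + 6561.26
0.9935 × C = 135796.51
C = 135796.51 / 0.9935 = 136684.96
Insurance premium = 0.65% × 136684.96 = 888.45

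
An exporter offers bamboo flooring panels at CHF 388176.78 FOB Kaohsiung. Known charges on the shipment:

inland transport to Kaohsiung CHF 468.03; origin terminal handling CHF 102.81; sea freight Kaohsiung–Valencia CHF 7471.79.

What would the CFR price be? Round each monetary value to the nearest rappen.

Not relevant to the conversion: origin terminal, inland to port — on the seller under both FOB and CFR; already in the FOB price and stays in the CFR price.
From FOB to CFR, the seller additionally bears: freight.
CFR price = 388176.78 + 7471.79 = 395648.57

CFR price: CHF 395648.57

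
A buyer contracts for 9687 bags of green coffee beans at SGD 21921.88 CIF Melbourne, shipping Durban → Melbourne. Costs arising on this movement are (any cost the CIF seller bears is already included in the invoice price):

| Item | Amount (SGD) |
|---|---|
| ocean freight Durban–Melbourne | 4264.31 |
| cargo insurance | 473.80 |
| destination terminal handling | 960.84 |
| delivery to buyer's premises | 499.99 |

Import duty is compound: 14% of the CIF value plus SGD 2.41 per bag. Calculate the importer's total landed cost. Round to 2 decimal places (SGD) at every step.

CIF: the seller pays costs through ocean freight and marine insurance to the destination port.
Already in the invoice (seller's account under CIF): freight, insurance — exclude.
The CIF price already equals the CIF value: 21921.88
Ad valorem component: 21921.88 × 14% = 3069.06
Specific component: 9687 × 2.41 = 23345.67
Import duty = 3069.06 + 23345.67 = 26414.73
Buyer bears: destination terminal 960.84 + delivery 499.99 + duty 26414.73 = 27875.56
Landed cost = invoice 21921.88 + 27875.56 = 49797.44

Total landed cost: SGD 49797.44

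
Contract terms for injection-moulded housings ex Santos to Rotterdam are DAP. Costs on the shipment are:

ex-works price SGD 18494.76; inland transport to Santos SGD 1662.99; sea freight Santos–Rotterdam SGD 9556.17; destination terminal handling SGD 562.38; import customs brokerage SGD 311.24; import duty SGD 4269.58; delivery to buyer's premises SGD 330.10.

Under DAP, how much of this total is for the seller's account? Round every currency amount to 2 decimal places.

DAP: the seller bears all costs to the named destination except import duty and clearance.
Seller's account: goods 18494.76 + inland to port 1662.99 + freight 9556.17 + destination terminal 562.38 + delivery 330.10 = 30606.40
Buyer's account: brokerage 311.24 + duty 4269.58 = 4580.82

Seller's account: SGD 30606.40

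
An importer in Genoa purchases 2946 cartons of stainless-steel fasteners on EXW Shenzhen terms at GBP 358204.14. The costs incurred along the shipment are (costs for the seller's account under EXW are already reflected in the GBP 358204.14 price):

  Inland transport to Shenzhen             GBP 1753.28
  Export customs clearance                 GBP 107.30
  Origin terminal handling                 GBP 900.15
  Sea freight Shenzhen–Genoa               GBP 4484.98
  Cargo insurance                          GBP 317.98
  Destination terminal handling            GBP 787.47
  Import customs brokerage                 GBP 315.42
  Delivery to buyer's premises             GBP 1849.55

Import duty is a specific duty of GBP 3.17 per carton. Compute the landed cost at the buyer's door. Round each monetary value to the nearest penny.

Total landed cost: GBP 378059.09

EXW: the seller makes goods available at their premises; the buyer bears all onward costs.
CIF value = EXW price + inland to port + export clearance + origin terminal + freight + insurance = 358204.14 + 1753.28 + 107.30 + 900.15 + 4484.98 + 317.98 = 365767.83
Import duty = 2946 × 3.17 = 9338.82
Buyer bears: inland to port 1753.28 + export clearance 107.30 + origin terminal 900.15 + freight 4484.98 + insurance 317.98 + destination terminal 787.47 + brokerage 315.42 + delivery 1849.55 + duty 9338.82 = 19854.95
Landed cost = invoice 358204.14 + 19854.95 = 378059.09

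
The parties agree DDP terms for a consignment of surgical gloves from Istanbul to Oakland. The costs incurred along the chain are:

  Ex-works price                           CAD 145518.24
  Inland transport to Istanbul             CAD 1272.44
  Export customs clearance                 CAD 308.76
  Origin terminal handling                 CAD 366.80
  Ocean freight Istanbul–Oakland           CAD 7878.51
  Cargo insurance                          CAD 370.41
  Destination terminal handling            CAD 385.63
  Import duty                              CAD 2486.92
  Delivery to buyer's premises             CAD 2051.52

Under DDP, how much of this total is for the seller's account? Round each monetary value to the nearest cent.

DDP: the seller bears all costs including import duty.
Seller's account: goods 145518.24 + inland to port 1272.44 + export clearance 308.76 + origin terminal 366.80 + freight 7878.51 + insurance 370.41 + destination terminal 385.63 + duty 2486.92 + delivery 2051.52 = 160639.23
Buyer's account: 0.00

Seller's account: CAD 160639.23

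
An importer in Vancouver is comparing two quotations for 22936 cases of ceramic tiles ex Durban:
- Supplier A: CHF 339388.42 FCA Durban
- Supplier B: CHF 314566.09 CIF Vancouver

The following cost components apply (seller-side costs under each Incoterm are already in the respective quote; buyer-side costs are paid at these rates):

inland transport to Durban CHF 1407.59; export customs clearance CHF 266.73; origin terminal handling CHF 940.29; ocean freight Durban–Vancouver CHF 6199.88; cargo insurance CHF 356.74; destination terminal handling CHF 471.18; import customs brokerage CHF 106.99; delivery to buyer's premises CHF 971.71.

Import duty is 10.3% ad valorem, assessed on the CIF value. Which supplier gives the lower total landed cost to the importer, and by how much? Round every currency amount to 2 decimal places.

Supplier A (FCA):
CIF value = FCA price + origin terminal + freight + insurance = 339388.42 + 940.29 + 6199.88 + 356.74 = 346885.33
Import duty = 346885.33 × 10.3% = 35729.19
Buyer bears (A): 940.29 + 6199.88 + 356.74 + 471.18 + 106.99 + 971.71 = 9046.79
Landed cost (A) = invoice 339388.42 + 9046.79 + duty 35729.19 = 384164.40
Supplier B (CIF):
The CIF price already equals the CIF value: 314566.09
Import duty = 314566.09 × 10.3% = 32400.31
Buyer bears (B): 471.18 + 106.99 + 971.71 = 1549.88
Landed cost (B) = invoice 314566.09 + 1549.88 + duty 32400.31 = 348516.28
Difference = |384164.40 − 348516.28| = 35648.12

Supplier B is cheaper by CHF 35648.12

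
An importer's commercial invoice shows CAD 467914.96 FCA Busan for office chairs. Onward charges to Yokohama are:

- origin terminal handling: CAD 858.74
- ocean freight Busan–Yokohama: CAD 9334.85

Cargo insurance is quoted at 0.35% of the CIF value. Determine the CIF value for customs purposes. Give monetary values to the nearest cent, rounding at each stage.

CIF value: CAD 479787.81

Let C be the CIF value. C = FCA price + pre-shipment costs + freight + 0.35% × C
C − 0.35% × C = 467914.96 + 858.74 + 9334.85
0.9965 × C = 478108.55
C = 478108.55 / 0.9965 = 479787.81
Insurance premium = 0.35% × 479787.81 = 1679.26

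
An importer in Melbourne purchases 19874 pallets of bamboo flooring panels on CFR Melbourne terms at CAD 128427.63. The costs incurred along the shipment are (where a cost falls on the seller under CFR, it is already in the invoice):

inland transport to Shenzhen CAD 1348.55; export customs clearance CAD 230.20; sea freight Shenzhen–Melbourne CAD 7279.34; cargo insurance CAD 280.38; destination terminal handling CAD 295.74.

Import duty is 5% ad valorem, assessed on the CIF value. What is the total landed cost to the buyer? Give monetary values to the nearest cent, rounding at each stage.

CFR: the seller pays costs through ocean freight to the destination port, but not insurance.
Already in the invoice (seller's account under CFR): inland to port, export clearance, freight — exclude.
CIF value = CFR price + insurance = 128427.63 + 280.38 = 128708.01
Import duty = 128708.01 × 5% = 6435.40
Buyer bears: insurance 280.38 + destination terminal 295.74 + duty 6435.40 = 7011.52
Landed cost = invoice 128427.63 + 7011.52 = 135439.15

Total landed cost: CAD 135439.15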